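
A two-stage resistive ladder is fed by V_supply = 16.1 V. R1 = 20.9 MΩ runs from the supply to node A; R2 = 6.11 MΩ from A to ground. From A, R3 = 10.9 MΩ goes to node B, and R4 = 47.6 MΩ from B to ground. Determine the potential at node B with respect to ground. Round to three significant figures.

Node A sees R2 in parallel with the series input of stage 2, R3 + R4 = 58.50 MΩ.
Effective lower resistance at A: R2 ‖ 58.50 = 5.532 MΩ.
So V_A = 16.1 × 0.2093 = 3.370 V.
Then the unloaded second divider: V_B = V_A × R4/(R3+R4) = 3.370 × 0.8137 = 2.742 V.

V_B ≈ 2.74 V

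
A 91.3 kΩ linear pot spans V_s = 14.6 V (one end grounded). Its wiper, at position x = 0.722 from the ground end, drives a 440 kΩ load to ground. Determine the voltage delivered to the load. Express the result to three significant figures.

The pot divides into 25.38 kΩ above the wiper and 65.92 kΩ below.
Lower segment in parallel with the load: 65.92 ‖ 440 = 57.33 kΩ.
Loaded-divider output: V_out = 14.6 × 0.6931 = 10.12 V.

V_out ≈ 10.1 V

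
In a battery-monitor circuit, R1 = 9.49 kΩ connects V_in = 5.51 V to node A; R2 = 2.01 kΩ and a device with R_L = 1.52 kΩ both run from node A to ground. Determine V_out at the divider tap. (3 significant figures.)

V_out ≈ 0.461 V

First combine the lower leg with the load: R2 ‖ R_L = 0.8655 kΩ.
Voltage divider with the loaded lower leg: V_out = 5.51 × 0.8655/(9.49 + 0.8655) = 5.51 × 0.08358 = 0.4605 V.
(Unloaded it would be 0.963 V; the load pulls it down.)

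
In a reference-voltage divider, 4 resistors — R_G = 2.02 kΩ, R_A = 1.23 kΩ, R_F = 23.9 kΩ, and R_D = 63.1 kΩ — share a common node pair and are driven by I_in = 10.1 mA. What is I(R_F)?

I ≈ 0.309 mA

ΣG = 1/2.02 + 1/1.23 + 1/23.9 + 1/63.1 = 1.366.
By the current-divider rule, I = I_in · G_k/ΣG = 10.1 × 0.03064 = 0.3094 mA.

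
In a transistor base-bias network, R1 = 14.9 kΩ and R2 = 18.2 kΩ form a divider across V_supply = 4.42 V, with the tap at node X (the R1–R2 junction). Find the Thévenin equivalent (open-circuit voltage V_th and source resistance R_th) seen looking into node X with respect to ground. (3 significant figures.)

Open-circuit (no load on X): V_th = V_supply · R2/(R1 + R2) = 4.42 × 18.2/(14.90 + 18.2) = 2.430 V.
Looking into X with the source shorted: R_th = R1·R2/(R1+R2) = 14.90 × 18.2/33.10 = 8.193 kΩ.

V_th ≈ 2.43 V, R_th ≈ 8.19 kΩ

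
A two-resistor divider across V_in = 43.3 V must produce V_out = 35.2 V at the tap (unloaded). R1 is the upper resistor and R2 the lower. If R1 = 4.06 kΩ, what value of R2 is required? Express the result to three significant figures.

R2 ≈ 17.6 kΩ

Required fraction k = V_out/V_in = 0.8129.
So R2 = R1 · V_out/(V_in − V_out) = 4.06 × 35.2/(43.3 − 35.2) = 4.06 × 4.346 = 17.64 kΩ.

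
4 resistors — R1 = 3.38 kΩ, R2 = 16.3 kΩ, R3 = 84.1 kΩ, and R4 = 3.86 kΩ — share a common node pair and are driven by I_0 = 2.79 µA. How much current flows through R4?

I ≈ 1.15 µA

ΣG = 1/3.38 + 1/16.3 + 1/84.1 + 1/3.86 = 0.6282.
By the current-divider rule, I = I_0 · G_k/ΣG = 2.79 × 0.4124 = 1.151 µA.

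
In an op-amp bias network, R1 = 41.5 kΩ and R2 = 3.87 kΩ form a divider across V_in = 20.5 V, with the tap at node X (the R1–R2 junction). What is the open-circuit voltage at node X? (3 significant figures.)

V_th ≈ 1.75 V

Open-circuit (no load on X): V_th = V_in · R2/(R1 + R2) = 20.5 × 3.87/(41.50 + 3.87) = 1.749 V.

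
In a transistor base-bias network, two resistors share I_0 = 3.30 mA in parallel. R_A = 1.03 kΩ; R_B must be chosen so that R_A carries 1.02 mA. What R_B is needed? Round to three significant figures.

The fraction through R_A equals R_B/(R_A+R_B).
1.02/3.30 = R_B/(R_A + R_B) → R_B = R_A · (0.3091)/(1 − 0.3091) = 1.03 × 0.4474 = 0.4608 kΩ.

R_B ≈ 0.461 kΩ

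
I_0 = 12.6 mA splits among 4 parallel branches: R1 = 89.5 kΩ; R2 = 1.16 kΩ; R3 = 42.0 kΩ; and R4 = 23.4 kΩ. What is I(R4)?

I ≈ 0.573 mA

ΣG = 1/89.5 + 1/1.16 + 1/42.0 + 1/23.4 = 0.9398.
R4 takes the fraction G_k/ΣG = 0.04274/0.9398 = 0.04547, so I = 12.6 × 0.04547 = 0.5730 mA.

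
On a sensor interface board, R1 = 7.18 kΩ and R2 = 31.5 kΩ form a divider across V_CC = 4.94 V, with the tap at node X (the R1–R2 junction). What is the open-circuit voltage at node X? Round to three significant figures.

V_th ≈ 4.02 V

With X open, the divider is unloaded: V_th = 4.94 × 31.5/38.68 = 4.023 V.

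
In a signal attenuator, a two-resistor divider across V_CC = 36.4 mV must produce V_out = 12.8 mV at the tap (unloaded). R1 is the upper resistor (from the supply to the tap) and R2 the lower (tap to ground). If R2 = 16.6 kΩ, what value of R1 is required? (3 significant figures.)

The divider ratio is R2/(R1+R2) = 12.8/36.4 = 0.3516.
R1 = R2·(1/k − 1) = 16.6 × 1.844 = 30.61 kΩ.

R1 ≈ 30.6 kΩ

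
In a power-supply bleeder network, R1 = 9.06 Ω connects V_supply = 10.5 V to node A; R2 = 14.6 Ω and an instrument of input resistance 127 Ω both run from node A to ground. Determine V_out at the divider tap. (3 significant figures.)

V_out ≈ 6.21 V

The load sits in parallel with R2, giving an effective lower resistance R2' = R2·R_L/(R2+R_L) = 13.09 Ω.
Now apply the divider: V_out = 10.5 × 0.5911 = 6.206 V.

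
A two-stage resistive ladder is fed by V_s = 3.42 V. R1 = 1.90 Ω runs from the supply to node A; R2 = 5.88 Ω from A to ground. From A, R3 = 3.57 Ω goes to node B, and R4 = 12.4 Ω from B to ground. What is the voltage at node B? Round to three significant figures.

V_B ≈ 1.84 V

Looking into the second stage from A: R3 + R4 = 15.97 Ω appears in parallel with R2.
Effective lower resistance at A: R2 ‖ 15.97 = 4.298 Ω.
V_A = 3.42 × 4.298/(1.90 + 4.298) = 2.372 V.
Stage 2 is unloaded, so V_B = V_A · R4/(R3+R4) = 2.372 × 12.4/15.97 = 1.841 V.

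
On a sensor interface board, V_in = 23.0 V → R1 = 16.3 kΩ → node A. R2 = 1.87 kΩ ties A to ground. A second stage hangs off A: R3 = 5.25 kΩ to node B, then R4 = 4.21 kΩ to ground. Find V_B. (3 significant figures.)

The second stage (R3 + R4 = 9.460 kΩ) loads node A in parallel with R2.
Effective lower resistance at A: R2 ‖ 9.460 = 1.561 kΩ.
V_A = 23.0 × 1.561/(16.3 + 1.561) = 2.011 V.
Stage 2 is unloaded, so V_B = V_A · R4/(R3+R4) = 2.011 × 4.21/9.460 = 0.8948 V.

V_B ≈ 0.895 V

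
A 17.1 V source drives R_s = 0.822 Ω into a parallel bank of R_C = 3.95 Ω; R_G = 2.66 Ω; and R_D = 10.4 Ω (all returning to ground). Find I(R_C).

Parallel bank: R_p = 1/(1/3.95 + 1/2.66 + 1/10.4) = 1.379 Ω.
V_A by voltage divider: V_A = 17.1 × 1.379/(0.822 + 1.379) = 10.71 V.
I(R_C) = V_A / R_C = 10.71/3.95 = 2.712 A.
(Equivalently: I_total = 7.770 A, then current-divider fraction G_k/ΣG = 0.3491.)

I ≈ 2.71 A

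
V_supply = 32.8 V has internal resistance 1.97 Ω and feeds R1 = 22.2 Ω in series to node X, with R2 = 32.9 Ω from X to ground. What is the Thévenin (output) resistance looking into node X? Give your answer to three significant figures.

R1' = 1.97 + 22.2 = 24.17 Ω (source resistance + R1).
Looking into X with the source shorted: R_th = R1'·R2/(R1'+R2) = 24.17 × 32.9/57.07 = 13.93 Ω.

R_th ≈ 13.9 Ω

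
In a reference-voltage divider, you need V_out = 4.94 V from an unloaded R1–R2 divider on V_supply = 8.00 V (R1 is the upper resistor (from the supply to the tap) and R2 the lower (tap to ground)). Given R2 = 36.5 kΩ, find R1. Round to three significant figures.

R1 ≈ 22.6 kΩ

V_out/V_supply = R2/(R1+R2) = 0.6175.
So R1 = R2 · (V_supply/V_out − 1) = 36.5 × (8.00/4.94 − 1) = 36.5 × 0.6194 = 22.61 kΩ.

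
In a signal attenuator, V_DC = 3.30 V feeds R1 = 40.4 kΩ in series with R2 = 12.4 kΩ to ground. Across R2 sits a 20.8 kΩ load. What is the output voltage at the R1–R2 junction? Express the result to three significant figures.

V_out ≈ 0.532 V

R2 ‖ R_L = (12.4 × 20.8)/(12.4 + 20.8) = 7.769 kΩ.
Voltage divider with the loaded lower leg: V_out = 3.30 × 7.769/(40.4 + 7.769) = 3.30 × 0.1613 = 0.5322 V.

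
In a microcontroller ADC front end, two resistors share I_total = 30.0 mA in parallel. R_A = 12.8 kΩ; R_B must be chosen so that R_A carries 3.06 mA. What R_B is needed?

R_B ≈ 1.45 kΩ

The fraction through R_A equals R_B/(R_A+R_B).
With f = 0.1020, R_B = R_A · f/(1−f) = 12.8 × 0.1136 = 1.454 kΩ.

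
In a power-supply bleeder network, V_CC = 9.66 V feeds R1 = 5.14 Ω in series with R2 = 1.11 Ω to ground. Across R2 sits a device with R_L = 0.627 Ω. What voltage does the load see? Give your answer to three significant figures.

The load sits in parallel with R2, giving an effective lower resistance R2' = R2·R_L/(R2+R_L) = 0.4007 Ω.
Then V_out = V_CC · R2'/(R1 + R2') = 9.66 × 0.4007/5.541 = 0.6986 V.
(Unloaded it would be 1.72 V; the load pulls it down.)

V_out ≈ 0.699 V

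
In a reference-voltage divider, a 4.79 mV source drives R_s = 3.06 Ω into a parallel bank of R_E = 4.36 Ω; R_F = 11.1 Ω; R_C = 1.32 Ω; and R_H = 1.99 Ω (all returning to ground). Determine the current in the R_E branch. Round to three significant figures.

I ≈ 0.188 mA

Parallel bank: R_p = 1/(1/4.36 + 1/11.1 + 1/1.32 + 1/1.99) = 0.6331 Ω.
V_A by voltage divider: V_A = 4.79 × 0.6331/(3.06 + 0.6331) = 0.8211 mV.
Branch current I = V_A/R_E = 0.8211/4.36 = 0.1883 mA.
(Check via current divider: I_total = 1.297 mA; share G_k/ΣG = 0.1452 → same result.)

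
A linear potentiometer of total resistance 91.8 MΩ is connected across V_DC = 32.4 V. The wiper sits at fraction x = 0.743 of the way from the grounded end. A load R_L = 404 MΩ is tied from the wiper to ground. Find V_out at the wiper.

Split the track: R_lower = x·R_p = 68.21 MΩ, R_upper = (1−x)·R_p = 23.59 MΩ.
Lower segment in parallel with the load: 68.21 ‖ 404 = 58.36 MΩ.
V_out = 32.4 × 58.36/(23.59 + 58.36) = 23.07 V.
(Unloaded: V_out = x·V_DC = 24.1 V.)

V_out ≈ 23.1 V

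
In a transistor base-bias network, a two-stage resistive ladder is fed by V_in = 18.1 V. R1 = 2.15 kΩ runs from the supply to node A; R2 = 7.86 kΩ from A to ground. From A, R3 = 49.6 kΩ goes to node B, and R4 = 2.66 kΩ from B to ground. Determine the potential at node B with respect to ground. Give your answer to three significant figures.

V_B ≈ 0.701 V

The second stage (R3 + R4 = 52.26 kΩ) loads node A in parallel with R2.
R2 ‖ (R3+R4) = 6.832 kΩ.
So V_A = 18.1 × 0.7606 = 13.77 V.
Stage 2 is unloaded, so V_B = V_A · R4/(R3+R4) = 13.77 × 2.66/52.26 = 0.7008 V.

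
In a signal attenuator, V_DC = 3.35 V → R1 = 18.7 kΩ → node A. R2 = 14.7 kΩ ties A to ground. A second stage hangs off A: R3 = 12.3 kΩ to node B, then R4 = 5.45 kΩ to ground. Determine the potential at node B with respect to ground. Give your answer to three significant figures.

Node A sees R2 in parallel with the series input of stage 2, R3 + R4 = 17.75 kΩ.
R2 ‖ (R3+R4) = 8.041 kΩ.
First divider: V_A = V_DC · 8.041/(18.7 + 8.041) = 1.007 V.
Then the unloaded second divider: V_B = V_A × R4/(R3+R4) = 1.007 × 0.3070 = 0.3093 V.

V_B ≈ 0.309 V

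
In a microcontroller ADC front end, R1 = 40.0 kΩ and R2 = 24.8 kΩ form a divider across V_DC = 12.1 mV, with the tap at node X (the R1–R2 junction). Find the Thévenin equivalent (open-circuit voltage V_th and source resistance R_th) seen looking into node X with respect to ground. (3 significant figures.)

V_th ≈ 4.63 mV, R_th ≈ 15.3 kΩ

Open-circuit (no load on X): V_th = V_DC · R2/(R1 + R2) = 12.1 × 24.8/(40.00 + 24.8) = 4.631 mV.
With V_DC suppressed (replaced by a short), R_th = R1 ‖ R2 = (40.00 × 24.8)/(40.00 + 24.8) = 15.31 kΩ.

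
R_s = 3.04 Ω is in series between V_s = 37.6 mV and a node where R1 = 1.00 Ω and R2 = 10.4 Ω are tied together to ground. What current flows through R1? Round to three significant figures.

I ≈ 8.68 mA

Equivalent of the parallel group: R_p = 0.9123 Ω.
Node voltage V_A = V_s · R_p/(R_s + R_p) = 37.6 × 0.2308 = 8.679 mV.
I(R1) = V_A / R1 = 8.679/1.00 = 8.679 mA.
(Check via current divider: I_total = 9.513 mA; share G_k/ΣG = 0.9123 → same result.)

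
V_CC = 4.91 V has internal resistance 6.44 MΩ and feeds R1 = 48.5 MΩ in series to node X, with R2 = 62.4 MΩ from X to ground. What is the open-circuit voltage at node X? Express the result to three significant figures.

V_th ≈ 2.61 V

R1' = 6.44 + 48.5 = 54.94 MΩ (source resistance + R1).
V_th is the unloaded tap voltage: V_CC · R2/(R1'+R2) = 4.91 × 0.5318 = 2.611 V.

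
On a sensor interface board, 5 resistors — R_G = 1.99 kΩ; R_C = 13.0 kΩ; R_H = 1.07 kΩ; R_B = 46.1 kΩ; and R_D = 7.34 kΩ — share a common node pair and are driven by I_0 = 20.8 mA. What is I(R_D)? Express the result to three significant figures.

I ≈ 1.69 mA

ΣG = 1/1.99 + 1/13.0 + 1/1.07 + 1/46.1 + 1/7.34 = 1.672.
By the current-divider rule, I = I_0 · G_k/ΣG = 20.8 × 0.08149 = 1.695 mA.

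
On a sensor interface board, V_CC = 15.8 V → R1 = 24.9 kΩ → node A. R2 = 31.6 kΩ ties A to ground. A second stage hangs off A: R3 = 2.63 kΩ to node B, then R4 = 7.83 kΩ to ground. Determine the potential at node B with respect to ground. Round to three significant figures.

V_B ≈ 2.84 V

Looking into the second stage from A: R3 + R4 = 10.46 kΩ appears in parallel with R2.
R2 ‖ (R3+R4) = 7.859 kΩ.
So V_A = 15.8 × 0.2399 = 3.790 V.
Stage 2 is unloaded, so V_B = V_A · R4/(R3+R4) = 3.790 × 7.83/10.46 = 2.837 V.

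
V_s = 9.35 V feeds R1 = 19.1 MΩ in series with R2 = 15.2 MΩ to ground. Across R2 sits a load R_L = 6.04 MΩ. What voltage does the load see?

The load sits in parallel with R2, giving an effective lower resistance R2' = R2·R_L/(R2+R_L) = 4.322 MΩ.
Voltage divider with the loaded lower leg: V_out = 9.35 × 4.322/(19.1 + 4.322) = 9.35 × 0.1845 = 1.725 V.

V_out ≈ 1.73 V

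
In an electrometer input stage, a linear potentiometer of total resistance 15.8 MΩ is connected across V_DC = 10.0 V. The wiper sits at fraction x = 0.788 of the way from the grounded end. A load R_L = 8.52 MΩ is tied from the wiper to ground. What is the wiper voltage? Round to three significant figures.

V_out ≈ 6.02 V

Lower segment x·R_p = 12.45 MΩ; upper segment (1−x)·R_p = 3.350 MΩ.
(x·R_p) ‖ R_L = 5.058 MΩ.
Loaded-divider output: V_out = 10.0 × 0.6016 = 6.016 V.
(Unloaded: V_out = x·V_DC = 7.88 V.)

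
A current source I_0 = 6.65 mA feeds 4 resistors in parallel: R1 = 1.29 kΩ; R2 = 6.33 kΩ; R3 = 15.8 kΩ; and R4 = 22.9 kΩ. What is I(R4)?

I ≈ 0.279 mA

Conductances: ΣG = 1/1.29 + 1/6.33 + 1/15.8 + 1/22.9 = 1.040 (1/kΩ).
By the current-divider rule, I = I_0 · G_k/ΣG = 6.65 × 0.04198 = 0.2792 mA.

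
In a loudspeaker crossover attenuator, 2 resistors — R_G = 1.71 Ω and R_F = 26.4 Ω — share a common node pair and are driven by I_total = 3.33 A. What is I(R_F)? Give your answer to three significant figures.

With just two branches, the current splits inversely with resistance.
So I = 3.33 × 1.71/28.11 = 0.2026 A.

I ≈ 0.203 A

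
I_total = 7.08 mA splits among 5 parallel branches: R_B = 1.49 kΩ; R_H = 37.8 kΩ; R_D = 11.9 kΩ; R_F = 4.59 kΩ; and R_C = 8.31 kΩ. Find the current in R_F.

ΣG = 1/1.49 + 1/37.8 + 1/11.9 + 1/4.59 + 1/8.31 = 1.120.
Current divider: I(R_F) = I_total · G_k/ΣG = 7.08 × (0.2179/1.120) = 7.08 × 0.1946 = 1.377 mA.

I ≈ 1.38 mA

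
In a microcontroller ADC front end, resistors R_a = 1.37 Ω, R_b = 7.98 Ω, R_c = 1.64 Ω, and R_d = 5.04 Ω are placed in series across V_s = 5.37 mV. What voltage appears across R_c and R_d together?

ΣR = 1.37 + 7.98 + 1.64 + 5.04 = 16.03 Ω.
R_{R_c..R_d} = 1.64 + 5.04 = 6.680 Ω.
Voltage divider: V = V_s · (6.680 / 16.03) = 5.37 × 0.4167 = 2.238 mV.

V ≈ 2.24 mV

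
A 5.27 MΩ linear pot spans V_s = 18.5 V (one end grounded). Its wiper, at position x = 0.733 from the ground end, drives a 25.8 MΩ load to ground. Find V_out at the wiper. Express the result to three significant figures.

V_out ≈ 13.0 V

The pot divides into 1.407 MΩ above the wiper and 3.863 MΩ below.
R_L loads the lower segment: effective lower R = 3.360 MΩ.
V_out = 18.5 × 3.360/(1.407 + 3.360) = 13.04 V.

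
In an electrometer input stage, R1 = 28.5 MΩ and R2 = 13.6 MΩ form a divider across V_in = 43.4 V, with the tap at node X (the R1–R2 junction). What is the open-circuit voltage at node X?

V_th ≈ 14.0 V

Open-circuit (no load on X): V_th = V_in · R2/(R1 + R2) = 43.4 × 13.6/(28.50 + 13.6) = 14.02 V.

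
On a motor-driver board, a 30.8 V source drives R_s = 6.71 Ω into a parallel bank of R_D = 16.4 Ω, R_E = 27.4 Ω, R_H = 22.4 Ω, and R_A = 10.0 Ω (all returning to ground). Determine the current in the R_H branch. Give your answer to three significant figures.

Equivalent of the parallel group: R_p = 4.130 Ω.
V_A = 30.8 × 4.130/10.84 = 11.74 V.
I(R_H) = V_A / R_H = 11.74/22.4 = 0.5239 A.

I ≈ 0.524 A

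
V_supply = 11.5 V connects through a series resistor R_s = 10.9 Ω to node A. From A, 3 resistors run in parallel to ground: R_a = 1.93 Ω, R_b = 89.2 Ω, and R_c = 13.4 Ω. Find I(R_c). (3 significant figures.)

I ≈ 0.113 A

Equivalent of the parallel group: R_p = 1.656 Ω.
V_A by voltage divider: V_A = 11.5 × 1.656/(10.9 + 1.656) = 1.516 V.
I(R_c) = V_A / R_c = 1.516/13.4 = 0.1132 A.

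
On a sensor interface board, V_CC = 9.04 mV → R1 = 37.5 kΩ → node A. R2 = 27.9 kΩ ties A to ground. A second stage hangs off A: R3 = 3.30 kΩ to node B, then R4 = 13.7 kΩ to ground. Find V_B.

V_B ≈ 1.60 mV

The second stage (R3 + R4 = 17.00 kΩ) loads node A in parallel with R2.
Effective lower resistance at A: R2 ‖ 17.00 = 10.56 kΩ.
First divider: V_A = V_CC · 10.56/(37.5 + 10.56) = 1.987 mV.
Then the unloaded second divider: V_B = V_A × R4/(R3+R4) = 1.987 × 0.8059 = 1.601 mV.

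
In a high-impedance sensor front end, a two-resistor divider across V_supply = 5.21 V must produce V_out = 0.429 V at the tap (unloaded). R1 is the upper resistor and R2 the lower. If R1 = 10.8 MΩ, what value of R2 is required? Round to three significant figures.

The divider ratio is R2/(R1+R2) = 0.429/5.21 = 0.08234.
Rearranging, R2 = R1·k/(1−k) = 10.8 × 0.08973 = 0.9691 MΩ.

R2 ≈ 0.969 MΩ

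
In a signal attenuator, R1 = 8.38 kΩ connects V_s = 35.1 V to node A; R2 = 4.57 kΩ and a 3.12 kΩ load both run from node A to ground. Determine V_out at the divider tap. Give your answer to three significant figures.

V_out ≈ 6.36 V

First combine the lower leg with the load: R2 ‖ R_L = 1.854 kΩ.
Now apply the divider: V_out = 35.1 × 0.1812 = 6.359 V.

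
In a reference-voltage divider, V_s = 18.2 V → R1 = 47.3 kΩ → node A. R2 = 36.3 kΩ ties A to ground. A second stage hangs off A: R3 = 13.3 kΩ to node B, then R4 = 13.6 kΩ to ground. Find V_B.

V_B ≈ 2.27 V

Looking into the second stage from A: R3 + R4 = 26.90 kΩ appears in parallel with R2.
Effective lower resistance at A: R2 ‖ 26.90 = 15.45 kΩ.
First divider: V_A = V_s · 15.45/(47.3 + 15.45) = 4.481 V.
Then the unloaded second divider: V_B = V_A × R4/(R3+R4) = 4.481 × 0.5056 = 2.266 V.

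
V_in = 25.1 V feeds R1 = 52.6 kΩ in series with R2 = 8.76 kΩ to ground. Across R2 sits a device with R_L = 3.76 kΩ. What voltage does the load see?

The load sits in parallel with R2, giving an effective lower resistance R2' = R2·R_L/(R2+R_L) = 2.631 kΩ.
Then V_out = V_in · R2'/(R1 + R2') = 25.1 × 2.631/55.23 = 1.196 V.
(Unloaded it would be 3.58 V; the load pulls it down.)

V_out ≈ 1.20 V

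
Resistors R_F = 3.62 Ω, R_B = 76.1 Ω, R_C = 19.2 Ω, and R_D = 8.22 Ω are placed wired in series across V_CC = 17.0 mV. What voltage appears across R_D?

V ≈ 1.30 mV

Total series resistance ΣR = 3.62 + 76.1 + 19.2 + 8.22 = 107.1 Ω.
V = V_CC · R/ΣR = 17.0 × 0.07672 = 1.304 mV.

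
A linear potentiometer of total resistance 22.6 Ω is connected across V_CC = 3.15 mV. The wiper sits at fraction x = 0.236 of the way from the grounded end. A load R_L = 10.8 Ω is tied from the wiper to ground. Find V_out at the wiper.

V_out ≈ 0.540 mV

Split the track: R_lower = x·R_p = 5.334 Ω, R_upper = (1−x)·R_p = 17.27 Ω.
R_L loads the lower segment: effective lower R = 3.570 Ω.
Loaded-divider output: V_out = 3.15 × 0.1713 = 0.5398 mV.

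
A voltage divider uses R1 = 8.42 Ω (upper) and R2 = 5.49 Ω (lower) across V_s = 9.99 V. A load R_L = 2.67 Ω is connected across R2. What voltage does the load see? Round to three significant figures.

First combine the lower leg with the load: R2 ‖ R_L = 1.796 Ω.
Voltage divider with the loaded lower leg: V_out = 9.99 × 1.796/(8.42 + 1.796) = 9.99 × 0.1758 = 1.757 V.

V_out ≈ 1.76 V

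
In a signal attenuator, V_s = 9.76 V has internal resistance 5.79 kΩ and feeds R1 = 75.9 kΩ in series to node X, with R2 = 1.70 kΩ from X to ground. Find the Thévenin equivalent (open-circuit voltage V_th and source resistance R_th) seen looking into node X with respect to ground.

V_th ≈ 0.199 V, R_th ≈ 1.67 kΩ

R1' = 5.79 + 75.9 = 81.69 kΩ (source resistance + R1).
With X open, the divider is unloaded: V_th = 9.76 × 1.70/83.39 = 0.1990 V.
With V_s suppressed (replaced by a short), R_th = R1' ‖ R2 = (81.69 × 1.70)/(81.69 + 1.70) = 1.665 kΩ.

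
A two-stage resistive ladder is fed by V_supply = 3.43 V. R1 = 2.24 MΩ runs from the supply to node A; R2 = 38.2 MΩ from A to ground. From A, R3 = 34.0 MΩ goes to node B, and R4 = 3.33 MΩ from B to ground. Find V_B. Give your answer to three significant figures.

Looking into the second stage from A: R3 + R4 = 37.33 MΩ appears in parallel with R2.
Effective lower resistance at A: R2 ‖ 37.33 = 18.88 MΩ.
So V_A = 3.43 × 0.8939 = 3.066 V.
Then the unloaded second divider: V_B = V_A × R4/(R3+R4) = 3.066 × 0.08920 = 0.2735 V.

V_B ≈ 0.274 V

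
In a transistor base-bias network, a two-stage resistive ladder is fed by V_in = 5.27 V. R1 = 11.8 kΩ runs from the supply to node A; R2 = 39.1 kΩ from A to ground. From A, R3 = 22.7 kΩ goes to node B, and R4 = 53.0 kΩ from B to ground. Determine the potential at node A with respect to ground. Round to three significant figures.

Node A sees R2 in parallel with the series input of stage 2, R3 + R4 = 75.70 kΩ.
R2 ‖ (R3+R4) = 25.78 kΩ.
V_A = 5.27 × 25.78/(11.8 + 25.78) = 3.615 V.

V_A ≈ 3.62 V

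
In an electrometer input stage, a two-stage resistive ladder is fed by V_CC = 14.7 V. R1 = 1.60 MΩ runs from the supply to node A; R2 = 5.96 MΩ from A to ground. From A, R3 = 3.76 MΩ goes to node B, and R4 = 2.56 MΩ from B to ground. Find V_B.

The second stage (R3 + R4 = 6.320 MΩ) loads node A in parallel with R2.
R2 ‖ (R3+R4) = 3.067 MΩ.
So V_A = 14.7 × 0.6572 = 9.661 V.
V_B = V_A × 0.4051 = 3.913 V.

V_B ≈ 3.91 V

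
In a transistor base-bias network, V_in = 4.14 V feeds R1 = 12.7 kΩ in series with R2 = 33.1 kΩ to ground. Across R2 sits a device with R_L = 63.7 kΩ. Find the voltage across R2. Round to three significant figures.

V_out ≈ 2.62 V

First combine the lower leg with the load: R2 ‖ R_L = 21.78 kΩ.
Now apply the divider: V_out = 4.14 × 0.6317 = 2.615 V.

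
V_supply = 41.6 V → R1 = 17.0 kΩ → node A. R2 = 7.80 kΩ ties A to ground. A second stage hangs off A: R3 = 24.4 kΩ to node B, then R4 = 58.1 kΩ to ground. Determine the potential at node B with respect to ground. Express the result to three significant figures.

Looking into the second stage from A: R3 + R4 = 82.50 kΩ appears in parallel with R2.
Effective lower resistance at A: R2 ‖ 82.50 = 7.126 kΩ.
So V_A = 41.6 × 0.2954 = 12.29 V.
V_B = V_A × 0.7042 = 8.653 V.

V_B ≈ 8.65 V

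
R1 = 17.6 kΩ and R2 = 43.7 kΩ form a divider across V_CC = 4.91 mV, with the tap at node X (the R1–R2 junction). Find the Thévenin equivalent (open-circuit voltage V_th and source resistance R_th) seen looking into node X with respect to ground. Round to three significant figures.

With X open, the divider is unloaded: V_th = 4.91 × 43.7/61.30 = 3.500 mV.
Zeroing V_CC shorts the top of R1 to ground, so R_th = R1 ‖ R2 = 12.55 kΩ.

V_th ≈ 3.50 mV, R_th ≈ 12.5 kΩ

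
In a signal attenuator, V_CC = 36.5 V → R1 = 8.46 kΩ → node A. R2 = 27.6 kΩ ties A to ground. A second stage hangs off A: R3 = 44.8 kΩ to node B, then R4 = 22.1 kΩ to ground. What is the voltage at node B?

V_B ≈ 8.41 V

The second stage (R3 + R4 = 66.90 kΩ) loads node A in parallel with R2.
R2 ‖ (R3+R4) = 19.54 kΩ.
V_A = 36.5 × 19.54/(8.46 + 19.54) = 25.47 V.
Stage 2 is unloaded, so V_B = V_A · R4/(R3+R4) = 25.47 × 22.1/66.90 = 8.414 V.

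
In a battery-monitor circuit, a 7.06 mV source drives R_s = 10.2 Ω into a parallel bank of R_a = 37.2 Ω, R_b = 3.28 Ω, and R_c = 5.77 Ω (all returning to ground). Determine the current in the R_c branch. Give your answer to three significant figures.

I ≈ 0.199 mA

Parallel bank: R_p = 1/(1/37.2 + 1/3.28 + 1/5.77) = 1.980 Ω.
V_A by voltage divider: V_A = 7.06 × 1.980/(10.2 + 1.980) = 1.148 mV.
Branch current I = V_A/R_c = 1.148/5.77 = 0.1989 mA.
(Check via current divider: I_total = 0.5796 mA; share G_k/ΣG = 0.3431 → same result.)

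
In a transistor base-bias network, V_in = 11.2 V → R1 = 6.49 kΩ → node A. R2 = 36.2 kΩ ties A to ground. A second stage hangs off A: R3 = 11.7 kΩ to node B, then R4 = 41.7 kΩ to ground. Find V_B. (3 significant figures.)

V_B ≈ 6.72 V

Node A sees R2 in parallel with the series input of stage 2, R3 + R4 = 53.40 kΩ.
Effective lower resistance at A: R2 ‖ 53.40 = 21.57 kΩ.
So V_A = 11.2 × 0.7687 = 8.610 V.
V_B = V_A × 0.7809 = 6.724 V.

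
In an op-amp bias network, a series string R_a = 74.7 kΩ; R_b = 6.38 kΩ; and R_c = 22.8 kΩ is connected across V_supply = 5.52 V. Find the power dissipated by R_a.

P ≈ 0.211 mW

ΣR = 103.9 kΩ → I = 5.52/103.9 = 0.05314 mA.
P(R_a) = I²·R_a = (0.05314)² × 74.7 = 0.2109 mW.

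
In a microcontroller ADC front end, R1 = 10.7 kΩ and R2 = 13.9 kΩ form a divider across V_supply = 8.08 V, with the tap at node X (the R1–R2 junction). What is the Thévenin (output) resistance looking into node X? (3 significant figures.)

R_th ≈ 6.05 kΩ

With V_supply suppressed (replaced by a short), R_th = R1 ‖ R2 = (10.70 × 13.9)/(10.70 + 13.9) = 6.046 kΩ.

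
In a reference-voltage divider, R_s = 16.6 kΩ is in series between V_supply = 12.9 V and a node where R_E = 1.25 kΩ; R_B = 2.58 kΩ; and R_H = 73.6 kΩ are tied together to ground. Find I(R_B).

I ≈ 0.239 mA

Equivalent of the parallel group: R_p = 0.8325 kΩ.
V_A by voltage divider: V_A = 12.9 × 0.8325/(16.6 + 0.8325) = 0.6161 V.
Branch current I = V_A/R_B = 0.6161/2.58 = 0.2388 mA.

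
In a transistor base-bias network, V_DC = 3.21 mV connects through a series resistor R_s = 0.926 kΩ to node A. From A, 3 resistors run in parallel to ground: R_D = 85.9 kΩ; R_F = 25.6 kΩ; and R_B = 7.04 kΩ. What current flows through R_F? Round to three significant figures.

Parallel bank: R_p = 1/(1/85.9 + 1/25.6 + 1/7.04) = 5.188 kΩ.
V_A by voltage divider: V_A = 3.21 × 5.188/(0.926 + 5.188) = 2.724 mV.
I(R_F) = V_A / R_F = 2.724/25.6 = 0.1064 µA.

I ≈ 0.106 µA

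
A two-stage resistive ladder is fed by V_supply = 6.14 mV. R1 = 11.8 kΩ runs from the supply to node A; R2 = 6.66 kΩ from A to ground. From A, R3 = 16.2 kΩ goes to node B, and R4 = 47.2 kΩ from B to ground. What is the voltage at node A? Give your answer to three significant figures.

Node A sees R2 in parallel with the series input of stage 2, R3 + R4 = 63.40 kΩ.
R2 ‖ (R3+R4) = 6.027 kΩ.
V_A = 6.14 × 6.027/(11.8 + 6.027) = 2.076 mV.

V_A ≈ 2.08 mV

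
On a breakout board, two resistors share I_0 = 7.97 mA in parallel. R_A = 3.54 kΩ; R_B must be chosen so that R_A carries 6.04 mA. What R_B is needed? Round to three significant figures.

R_B ≈ 11.1 kΩ

The fraction through R_A equals R_B/(R_A+R_B).
With f = 0.7578, R_B = R_A · f/(1−f) = 3.54 × 3.130 = 11.08 kΩ.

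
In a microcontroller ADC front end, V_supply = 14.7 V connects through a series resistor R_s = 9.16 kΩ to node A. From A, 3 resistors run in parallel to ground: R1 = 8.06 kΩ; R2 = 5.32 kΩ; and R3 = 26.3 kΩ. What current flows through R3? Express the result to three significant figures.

I ≈ 0.133 mA

Combine the parallel branches: R_p = (1/8.06 + 1/5.32 + 1/26.3)⁻¹ = 2.857 kΩ.
Node voltage V_A = V_supply · R_p/(R_s + R_p) = 14.7 × 0.2377 = 3.495 V.
Branch current I = V_A/R3 = 3.495/26.3 = 0.1329 mA.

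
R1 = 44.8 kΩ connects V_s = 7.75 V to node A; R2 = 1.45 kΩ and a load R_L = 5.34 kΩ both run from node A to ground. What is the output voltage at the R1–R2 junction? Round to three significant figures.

V_out ≈ 0.192 V

First combine the lower leg with the load: R2 ‖ R_L = 1.140 kΩ.
Then V_out = V_s · R2'/(R1 + R2') = 7.75 × 1.140/45.94 = 0.1924 V.
(Unloaded it would be 0.243 V; the load pulls it down.)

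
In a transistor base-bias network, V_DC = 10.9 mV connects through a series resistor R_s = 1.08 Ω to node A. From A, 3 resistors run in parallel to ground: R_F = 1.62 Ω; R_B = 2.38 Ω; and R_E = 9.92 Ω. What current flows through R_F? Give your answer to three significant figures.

I ≈ 3.02 mA

Parallel bank: R_p = 1/(1/1.62 + 1/2.38 + 1/9.92) = 0.8785 Ω.
V_A = 10.9 × 0.8785/1.959 = 4.889 mV.
Branch current I = V_A/R_F = 4.889/1.62 = 3.018 mA.
(Equivalently: I_total = 5.565 mA, then current-divider fraction G_k/ΣG = 0.5423.)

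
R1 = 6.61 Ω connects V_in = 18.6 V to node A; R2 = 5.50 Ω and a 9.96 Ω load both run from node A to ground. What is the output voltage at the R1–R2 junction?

V_out ≈ 6.49 V

First combine the lower leg with the load: R2 ‖ R_L = 3.543 Ω.
Then V_out = V_in · R2'/(R1 + R2') = 18.6 × 3.543/10.15 = 6.491 V.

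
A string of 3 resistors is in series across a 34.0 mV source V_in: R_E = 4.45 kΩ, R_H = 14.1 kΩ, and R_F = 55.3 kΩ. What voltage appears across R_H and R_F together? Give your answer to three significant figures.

V ≈ 32.0 mV

ΣR = 4.45 + 14.1 + 55.3 = 73.85 kΩ.
R_{R_H..R_F} = 14.1 + 55.3 = 69.40 kΩ.
Voltage divider: V = V_in · (69.40 / 73.85) = 34.0 × 0.9397 = 31.95 mV.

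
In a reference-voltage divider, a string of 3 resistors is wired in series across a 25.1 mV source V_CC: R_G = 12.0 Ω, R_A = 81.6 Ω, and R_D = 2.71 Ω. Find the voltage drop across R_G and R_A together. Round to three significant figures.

Series total: ΣR = 12.0 + 81.6 + 2.71 = 96.31 Ω.
R_{R_G..R_A} = 12.0 + 81.6 = 93.60 Ω.
V = V_CC · R/ΣR = 25.1 × 0.9719 = 24.39 mV.

V ≈ 24.4 mV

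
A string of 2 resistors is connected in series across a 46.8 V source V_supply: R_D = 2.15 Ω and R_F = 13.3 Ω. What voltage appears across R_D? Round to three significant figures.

Total series resistance ΣR = 2.15 + 13.3 = 15.45 Ω.
By the voltage-divider rule, V = 46.8 × 2.150/15.45 = 6.513 V.

V ≈ 6.51 V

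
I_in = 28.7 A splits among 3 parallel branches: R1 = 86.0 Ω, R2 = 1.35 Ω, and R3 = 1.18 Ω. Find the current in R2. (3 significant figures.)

Conductances: ΣG = 1/86.0 + 1/1.35 + 1/1.18 = 1.600 (1/Ω).
By the current-divider rule, I = I_in · G_k/ΣG = 28.7 × 0.4630 = 13.29 A.

I ≈ 13.3 A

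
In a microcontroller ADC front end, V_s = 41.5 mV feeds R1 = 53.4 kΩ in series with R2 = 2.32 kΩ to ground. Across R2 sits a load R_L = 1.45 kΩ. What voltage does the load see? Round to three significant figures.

V_out ≈ 0.682 mV

The load sits in parallel with R2, giving an effective lower resistance R2' = R2·R_L/(R2+R_L) = 0.8923 kΩ.
Now apply the divider: V_out = 41.5 × 0.01644 = 0.6821 mV.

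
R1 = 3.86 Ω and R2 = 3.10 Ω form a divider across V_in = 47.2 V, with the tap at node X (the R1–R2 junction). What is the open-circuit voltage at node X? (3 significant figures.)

V_th ≈ 21.0 V

Open-circuit (no load on X): V_th = V_in · R2/(R1 + R2) = 47.2 × 3.10/(3.860 + 3.10) = 21.02 V.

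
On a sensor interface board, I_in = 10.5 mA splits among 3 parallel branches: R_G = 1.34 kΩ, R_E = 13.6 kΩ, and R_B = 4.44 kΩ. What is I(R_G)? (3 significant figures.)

I ≈ 7.50 mA

Total conductance ΣG = 1/1.34 + 1/13.6 + 1/4.44 = 1.045 (units of 1/kΩ).
Current divider: I(R_G) = I_in · G_k/ΣG = 10.5 × (0.7463/1.045) = 10.5 × 0.7141 = 7.498 mA.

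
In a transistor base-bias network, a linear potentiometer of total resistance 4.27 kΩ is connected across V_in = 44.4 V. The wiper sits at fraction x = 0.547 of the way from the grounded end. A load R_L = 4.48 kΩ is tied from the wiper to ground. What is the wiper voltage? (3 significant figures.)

V_out ≈ 19.6 V

The pot divides into 1.934 kΩ above the wiper and 2.336 kΩ below.
R_L loads the lower segment: effective lower R = 1.535 kΩ.
Loaded-divider output: V_out = 44.4 × 0.4425 = 19.65 V.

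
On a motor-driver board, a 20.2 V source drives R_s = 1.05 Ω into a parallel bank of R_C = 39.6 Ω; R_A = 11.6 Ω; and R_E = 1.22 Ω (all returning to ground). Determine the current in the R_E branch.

Equivalent of the parallel group: R_p = 1.074 Ω.
V_A by voltage divider: V_A = 20.2 × 1.074/(1.05 + 1.074) = 10.21 V.
Branch current I = V_A/R_E = 10.21/1.22 = 8.372 A.

I ≈ 8.37 A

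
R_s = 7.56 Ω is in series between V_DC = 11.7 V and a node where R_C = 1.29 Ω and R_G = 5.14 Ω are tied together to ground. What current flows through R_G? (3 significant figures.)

Parallel bank: R_p = 1/(1/1.29 + 1/5.14) = 1.031 Ω.
V_A by voltage divider: V_A = 11.7 × 1.031/(7.56 + 1.031) = 1.404 V.
Branch current I = V_A/R_G = 1.404/5.14 = 0.2732 A.
(Equivalently: I_total = 1.362 A, then current-divider fraction G_k/ΣG = 0.2006.)

I ≈ 0.273 A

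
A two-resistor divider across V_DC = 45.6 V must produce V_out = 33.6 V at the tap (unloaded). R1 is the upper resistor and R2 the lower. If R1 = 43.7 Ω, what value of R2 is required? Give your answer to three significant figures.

R2 ≈ 122 Ω

Required fraction k = V_out/V_DC = 0.7368.
Rearranging, R2 = R1·k/(1−k) = 43.7 × 2.800 = 122.4 Ω.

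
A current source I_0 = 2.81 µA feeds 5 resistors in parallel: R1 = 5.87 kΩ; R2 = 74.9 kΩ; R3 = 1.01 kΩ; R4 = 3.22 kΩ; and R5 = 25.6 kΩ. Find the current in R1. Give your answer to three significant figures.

Total conductance ΣG = 1/5.87 + 1/74.9 + 1/1.01 + 1/3.22 + 1/25.6 = 1.523 (units of 1/kΩ).
Current divider: I(R1) = I_0 · G_k/ΣG = 2.81 × (0.1704/1.523) = 2.81 × 0.1118 = 0.3142 µA.

I ≈ 0.314 µA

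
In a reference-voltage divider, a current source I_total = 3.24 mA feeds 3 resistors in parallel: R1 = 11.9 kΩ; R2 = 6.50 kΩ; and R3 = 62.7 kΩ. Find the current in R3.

Total conductance ΣG = 1/11.9 + 1/6.50 + 1/62.7 = 0.2538 (units of 1/kΩ).
R3 takes the fraction G_k/ΣG = 0.01595/0.2538 = 0.06283, so I = 3.24 × 0.06283 = 0.2036 mA.

I ≈ 0.204 mA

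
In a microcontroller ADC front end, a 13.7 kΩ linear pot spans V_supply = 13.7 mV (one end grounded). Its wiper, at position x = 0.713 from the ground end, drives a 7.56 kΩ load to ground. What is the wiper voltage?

The pot divides into 3.932 kΩ above the wiper and 9.768 kΩ below.
R_L loads the lower segment: effective lower R = 4.262 kΩ.
Loaded-divider output: V_out = 13.7 × 0.5201 = 7.126 mV.

V_out ≈ 7.13 mV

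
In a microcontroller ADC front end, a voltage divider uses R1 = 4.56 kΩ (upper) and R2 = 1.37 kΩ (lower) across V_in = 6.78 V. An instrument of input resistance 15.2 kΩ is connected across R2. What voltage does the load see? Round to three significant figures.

R2 ‖ R_L = (1.37 × 15.2)/(1.37 + 15.2) = 1.257 kΩ.
Now apply the divider: V_out = 6.78 × 0.2161 = 1.465 V.

V_out ≈ 1.46 V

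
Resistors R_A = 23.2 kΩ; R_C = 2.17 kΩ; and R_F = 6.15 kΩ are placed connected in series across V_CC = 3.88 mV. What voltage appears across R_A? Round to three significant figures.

V ≈ 2.86 mV

ΣR = 23.2 + 2.17 + 6.15 = 31.52 kΩ.
V = V_CC · R/ΣR = 3.88 × 0.7360 = 2.856 mV.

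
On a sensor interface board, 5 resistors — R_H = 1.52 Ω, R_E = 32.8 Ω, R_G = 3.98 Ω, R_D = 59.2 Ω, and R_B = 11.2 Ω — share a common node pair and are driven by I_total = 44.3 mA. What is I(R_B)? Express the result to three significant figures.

I ≈ 3.78 mA

Total conductance ΣG = 1/1.52 + 1/32.8 + 1/3.98 + 1/59.2 + 1/11.2 = 1.046 (units of 1/Ω).
Current divider: I(R_B) = I_total · G_k/ΣG = 44.3 × (0.08929/1.046) = 44.3 × 0.08537 = 3.782 mA.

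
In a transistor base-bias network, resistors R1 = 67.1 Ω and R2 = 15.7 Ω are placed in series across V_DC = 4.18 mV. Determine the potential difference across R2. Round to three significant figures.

Series total: ΣR = 67.1 + 15.7 = 82.80 Ω.
V = V_DC · R/ΣR = 4.18 × 0.1896 = 0.7926 mV.

V ≈ 0.793 mV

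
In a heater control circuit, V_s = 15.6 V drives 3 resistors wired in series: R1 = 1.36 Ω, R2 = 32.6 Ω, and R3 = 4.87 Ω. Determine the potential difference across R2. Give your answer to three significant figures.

V ≈ 13.1 V

ΣR = 1.36 + 32.6 + 4.87 = 38.83 Ω.
Voltage divider: V = V_s · (32.60 / 38.83) = 15.6 × 0.8396 = 13.10 V.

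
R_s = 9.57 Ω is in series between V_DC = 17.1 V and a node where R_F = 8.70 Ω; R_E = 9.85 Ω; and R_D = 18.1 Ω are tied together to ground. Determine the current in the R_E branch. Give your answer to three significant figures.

I ≈ 0.482 A

Parallel bank: R_p = 1/(1/8.70 + 1/9.85 + 1/18.1) = 3.680 Ω.
Node voltage V_A = V_DC · R_p/(R_s + R_p) = 17.1 × 0.2778 = 4.750 V.
Branch current I = V_A/R_E = 4.750/9.85 = 0.4822 A.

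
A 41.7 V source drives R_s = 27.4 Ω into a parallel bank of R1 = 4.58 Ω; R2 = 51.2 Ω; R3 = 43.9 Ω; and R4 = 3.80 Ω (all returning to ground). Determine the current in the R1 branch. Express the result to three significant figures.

I ≈ 0.593 A

Equivalent of the parallel group: R_p = 1.909 Ω.
V_A = 41.7 × 1.909/29.31 = 2.716 V.
Branch current I = V_A/R1 = 2.716/4.58 = 0.5931 A.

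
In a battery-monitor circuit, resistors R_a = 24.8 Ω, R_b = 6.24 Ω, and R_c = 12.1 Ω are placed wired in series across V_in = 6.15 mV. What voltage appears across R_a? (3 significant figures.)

Total series resistance ΣR = 24.8 + 6.24 + 12.1 = 43.14 Ω.
V = V_in · R/ΣR = 6.15 × 0.5749 = 3.535 mV.

V ≈ 3.54 mV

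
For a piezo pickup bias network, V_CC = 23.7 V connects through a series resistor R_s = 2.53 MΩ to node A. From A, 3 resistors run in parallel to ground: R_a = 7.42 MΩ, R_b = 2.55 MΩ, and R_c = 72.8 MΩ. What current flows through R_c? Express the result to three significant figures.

I ≈ 0.137 µA

Equivalent of the parallel group: R_p = 1.850 MΩ.
Node voltage V_A = V_CC · R_p/(R_s + R_p) = 23.7 × 0.4223 = 10.01 V.
Branch current I = V_A/R_c = 10.01/72.8 = 0.1375 µA.
(Check via current divider: I_total = 5.411 µA; share G_k/ΣG = 0.02541 → same result.)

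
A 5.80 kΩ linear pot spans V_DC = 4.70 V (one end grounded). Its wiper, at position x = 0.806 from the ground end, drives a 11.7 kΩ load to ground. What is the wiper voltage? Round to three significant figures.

The pot divides into 1.125 kΩ above the wiper and 4.675 kΩ below.
Lower segment in parallel with the load: 4.675 ‖ 11.7 = 3.340 kΩ.
V_out = 4.70 × 3.340/(1.125 + 3.340) = 3.516 V.

V_out ≈ 3.52 V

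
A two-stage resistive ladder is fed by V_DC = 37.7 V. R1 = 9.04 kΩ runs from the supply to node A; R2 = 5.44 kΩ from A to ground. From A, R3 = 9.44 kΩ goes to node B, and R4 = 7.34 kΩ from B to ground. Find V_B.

V_B ≈ 5.15 V

The second stage (R3 + R4 = 16.78 kΩ) loads node A in parallel with R2.
Effective lower resistance at A: R2 ‖ 16.78 = 4.108 kΩ.
So V_A = 37.7 × 0.3125 = 11.78 V.
Stage 2 is unloaded, so V_B = V_A · R4/(R3+R4) = 11.78 × 7.34/16.78 = 5.153 V.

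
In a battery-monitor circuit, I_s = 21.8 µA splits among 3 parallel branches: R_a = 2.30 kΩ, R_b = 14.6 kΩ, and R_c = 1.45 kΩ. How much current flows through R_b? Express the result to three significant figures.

ΣG = 1/2.30 + 1/14.6 + 1/1.45 = 1.193.
Current divider: I(R_b) = I_s · G_k/ΣG = 21.8 × (0.06849/1.193) = 21.8 × 0.05742 = 1.252 µA.

I ≈ 1.25 µA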